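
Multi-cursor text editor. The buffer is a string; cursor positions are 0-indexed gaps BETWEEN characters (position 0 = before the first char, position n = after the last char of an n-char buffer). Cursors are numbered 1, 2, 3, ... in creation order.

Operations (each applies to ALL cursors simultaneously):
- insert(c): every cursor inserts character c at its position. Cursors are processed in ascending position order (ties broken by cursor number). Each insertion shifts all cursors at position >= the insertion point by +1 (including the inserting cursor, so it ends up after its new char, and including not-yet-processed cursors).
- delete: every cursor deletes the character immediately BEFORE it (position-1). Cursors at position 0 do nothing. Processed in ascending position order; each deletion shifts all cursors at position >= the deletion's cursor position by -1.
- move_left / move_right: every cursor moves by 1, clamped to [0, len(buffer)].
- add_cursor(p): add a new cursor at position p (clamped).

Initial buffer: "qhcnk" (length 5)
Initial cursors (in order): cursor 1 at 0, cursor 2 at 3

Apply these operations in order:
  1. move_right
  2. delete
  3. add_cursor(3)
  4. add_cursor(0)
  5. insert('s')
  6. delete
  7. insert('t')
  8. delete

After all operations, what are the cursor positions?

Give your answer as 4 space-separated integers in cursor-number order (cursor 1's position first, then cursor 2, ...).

After op 1 (move_right): buffer="qhcnk" (len 5), cursors c1@1 c2@4, authorship .....
After op 2 (delete): buffer="hck" (len 3), cursors c1@0 c2@2, authorship ...
After op 3 (add_cursor(3)): buffer="hck" (len 3), cursors c1@0 c2@2 c3@3, authorship ...
After op 4 (add_cursor(0)): buffer="hck" (len 3), cursors c1@0 c4@0 c2@2 c3@3, authorship ...
After op 5 (insert('s')): buffer="sshcsks" (len 7), cursors c1@2 c4@2 c2@5 c3@7, authorship 14..2.3
After op 6 (delete): buffer="hck" (len 3), cursors c1@0 c4@0 c2@2 c3@3, authorship ...
After op 7 (insert('t')): buffer="tthctkt" (len 7), cursors c1@2 c4@2 c2@5 c3@7, authorship 14..2.3
After op 8 (delete): buffer="hck" (len 3), cursors c1@0 c4@0 c2@2 c3@3, authorship ...

Answer: 0 2 3 0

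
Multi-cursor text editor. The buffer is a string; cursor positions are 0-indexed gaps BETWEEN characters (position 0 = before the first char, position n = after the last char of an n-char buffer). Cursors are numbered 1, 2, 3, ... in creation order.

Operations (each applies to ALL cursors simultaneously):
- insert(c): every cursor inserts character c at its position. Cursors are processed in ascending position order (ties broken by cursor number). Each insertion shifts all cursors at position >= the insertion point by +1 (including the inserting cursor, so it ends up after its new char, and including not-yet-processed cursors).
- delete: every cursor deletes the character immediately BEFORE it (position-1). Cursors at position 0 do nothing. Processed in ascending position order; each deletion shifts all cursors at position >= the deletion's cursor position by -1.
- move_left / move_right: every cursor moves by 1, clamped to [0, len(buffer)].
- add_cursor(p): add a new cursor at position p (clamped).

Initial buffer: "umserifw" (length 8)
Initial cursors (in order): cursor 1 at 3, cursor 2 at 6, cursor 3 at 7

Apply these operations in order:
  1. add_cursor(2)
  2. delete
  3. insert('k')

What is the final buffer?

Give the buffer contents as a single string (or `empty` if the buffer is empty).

Answer: ukkerkkw

Derivation:
After op 1 (add_cursor(2)): buffer="umserifw" (len 8), cursors c4@2 c1@3 c2@6 c3@7, authorship ........
After op 2 (delete): buffer="uerw" (len 4), cursors c1@1 c4@1 c2@3 c3@3, authorship ....
After op 3 (insert('k')): buffer="ukkerkkw" (len 8), cursors c1@3 c4@3 c2@7 c3@7, authorship .14..23.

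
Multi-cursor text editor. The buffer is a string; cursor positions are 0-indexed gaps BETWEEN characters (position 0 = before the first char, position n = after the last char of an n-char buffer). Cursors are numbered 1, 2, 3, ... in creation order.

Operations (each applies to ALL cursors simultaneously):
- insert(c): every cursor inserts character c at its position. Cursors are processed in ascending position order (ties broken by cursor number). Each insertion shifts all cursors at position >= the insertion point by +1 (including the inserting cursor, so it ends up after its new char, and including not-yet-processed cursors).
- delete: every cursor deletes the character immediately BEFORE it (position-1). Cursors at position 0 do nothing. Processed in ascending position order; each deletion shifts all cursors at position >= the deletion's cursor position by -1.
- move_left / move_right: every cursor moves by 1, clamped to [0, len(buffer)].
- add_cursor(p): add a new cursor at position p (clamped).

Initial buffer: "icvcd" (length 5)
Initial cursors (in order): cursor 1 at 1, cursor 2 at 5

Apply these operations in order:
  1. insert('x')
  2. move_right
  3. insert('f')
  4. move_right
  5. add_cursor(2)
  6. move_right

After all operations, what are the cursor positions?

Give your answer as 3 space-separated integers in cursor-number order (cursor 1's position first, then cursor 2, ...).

After op 1 (insert('x')): buffer="ixcvcdx" (len 7), cursors c1@2 c2@7, authorship .1....2
After op 2 (move_right): buffer="ixcvcdx" (len 7), cursors c1@3 c2@7, authorship .1....2
After op 3 (insert('f')): buffer="ixcfvcdxf" (len 9), cursors c1@4 c2@9, authorship .1.1...22
After op 4 (move_right): buffer="ixcfvcdxf" (len 9), cursors c1@5 c2@9, authorship .1.1...22
After op 5 (add_cursor(2)): buffer="ixcfvcdxf" (len 9), cursors c3@2 c1@5 c2@9, authorship .1.1...22
After op 6 (move_right): buffer="ixcfvcdxf" (len 9), cursors c3@3 c1@6 c2@9, authorship .1.1...22

Answer: 6 9 3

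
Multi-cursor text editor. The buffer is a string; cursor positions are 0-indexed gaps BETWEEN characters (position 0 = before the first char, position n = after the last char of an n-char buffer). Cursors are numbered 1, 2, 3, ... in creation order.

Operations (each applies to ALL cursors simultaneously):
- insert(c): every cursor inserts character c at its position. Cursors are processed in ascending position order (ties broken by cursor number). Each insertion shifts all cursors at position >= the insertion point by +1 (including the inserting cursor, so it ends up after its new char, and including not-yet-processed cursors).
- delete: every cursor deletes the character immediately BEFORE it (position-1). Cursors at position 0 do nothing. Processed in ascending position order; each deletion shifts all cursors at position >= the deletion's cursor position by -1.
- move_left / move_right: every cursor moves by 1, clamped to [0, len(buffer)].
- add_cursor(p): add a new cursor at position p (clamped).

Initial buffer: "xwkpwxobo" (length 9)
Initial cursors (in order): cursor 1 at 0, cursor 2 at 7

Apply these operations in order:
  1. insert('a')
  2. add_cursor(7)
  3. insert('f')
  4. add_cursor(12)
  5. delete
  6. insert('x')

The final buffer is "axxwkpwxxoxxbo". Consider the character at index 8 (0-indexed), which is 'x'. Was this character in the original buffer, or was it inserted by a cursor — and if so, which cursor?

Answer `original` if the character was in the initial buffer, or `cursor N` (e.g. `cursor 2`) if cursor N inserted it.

Answer: cursor 3

Derivation:
After op 1 (insert('a')): buffer="axwkpwxoabo" (len 11), cursors c1@1 c2@9, authorship 1.......2..
After op 2 (add_cursor(7)): buffer="axwkpwxoabo" (len 11), cursors c1@1 c3@7 c2@9, authorship 1.......2..
After op 3 (insert('f')): buffer="afxwkpwxfoafbo" (len 14), cursors c1@2 c3@9 c2@12, authorship 11......3.22..
After op 4 (add_cursor(12)): buffer="afxwkpwxfoafbo" (len 14), cursors c1@2 c3@9 c2@12 c4@12, authorship 11......3.22..
After op 5 (delete): buffer="axwkpwxobo" (len 10), cursors c1@1 c3@7 c2@8 c4@8, authorship 1.........
After op 6 (insert('x')): buffer="axxwkpwxxoxxbo" (len 14), cursors c1@2 c3@9 c2@12 c4@12, authorship 11......3.24..
Authorship (.=original, N=cursor N): 1 1 . . . . . . 3 . 2 4 . .
Index 8: author = 3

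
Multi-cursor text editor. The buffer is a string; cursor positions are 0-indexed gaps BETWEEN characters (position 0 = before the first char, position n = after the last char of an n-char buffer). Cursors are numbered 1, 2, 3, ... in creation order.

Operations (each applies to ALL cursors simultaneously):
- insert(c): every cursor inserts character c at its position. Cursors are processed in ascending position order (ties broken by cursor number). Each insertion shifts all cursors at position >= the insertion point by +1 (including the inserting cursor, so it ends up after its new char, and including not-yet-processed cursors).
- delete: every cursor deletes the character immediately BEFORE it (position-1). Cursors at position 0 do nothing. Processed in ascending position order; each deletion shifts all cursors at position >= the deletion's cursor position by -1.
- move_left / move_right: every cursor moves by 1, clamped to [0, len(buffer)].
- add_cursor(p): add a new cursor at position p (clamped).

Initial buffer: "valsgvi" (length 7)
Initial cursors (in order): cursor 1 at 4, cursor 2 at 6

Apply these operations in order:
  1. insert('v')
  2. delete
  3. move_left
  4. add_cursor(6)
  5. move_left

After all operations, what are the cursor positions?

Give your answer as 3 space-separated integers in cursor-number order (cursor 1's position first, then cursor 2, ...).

After op 1 (insert('v')): buffer="valsvgvvi" (len 9), cursors c1@5 c2@8, authorship ....1..2.
After op 2 (delete): buffer="valsgvi" (len 7), cursors c1@4 c2@6, authorship .......
After op 3 (move_left): buffer="valsgvi" (len 7), cursors c1@3 c2@5, authorship .......
After op 4 (add_cursor(6)): buffer="valsgvi" (len 7), cursors c1@3 c2@5 c3@6, authorship .......
After op 5 (move_left): buffer="valsgvi" (len 7), cursors c1@2 c2@4 c3@5, authorship .......

Answer: 2 4 5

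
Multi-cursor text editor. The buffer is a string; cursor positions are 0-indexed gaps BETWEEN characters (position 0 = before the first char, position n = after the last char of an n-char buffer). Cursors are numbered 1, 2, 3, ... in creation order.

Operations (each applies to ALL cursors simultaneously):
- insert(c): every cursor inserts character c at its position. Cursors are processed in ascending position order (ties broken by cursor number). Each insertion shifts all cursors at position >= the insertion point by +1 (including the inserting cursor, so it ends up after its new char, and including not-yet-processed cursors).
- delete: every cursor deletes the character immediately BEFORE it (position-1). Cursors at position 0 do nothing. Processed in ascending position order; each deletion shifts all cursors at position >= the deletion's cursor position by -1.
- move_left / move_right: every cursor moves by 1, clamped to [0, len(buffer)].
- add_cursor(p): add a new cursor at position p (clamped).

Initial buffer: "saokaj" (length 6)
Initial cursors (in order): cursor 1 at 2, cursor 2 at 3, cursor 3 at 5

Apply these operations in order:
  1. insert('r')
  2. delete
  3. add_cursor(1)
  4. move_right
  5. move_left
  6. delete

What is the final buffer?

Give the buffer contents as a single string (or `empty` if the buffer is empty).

Answer: kj

Derivation:
After op 1 (insert('r')): buffer="sarorkarj" (len 9), cursors c1@3 c2@5 c3@8, authorship ..1.2..3.
After op 2 (delete): buffer="saokaj" (len 6), cursors c1@2 c2@3 c3@5, authorship ......
After op 3 (add_cursor(1)): buffer="saokaj" (len 6), cursors c4@1 c1@2 c2@3 c3@5, authorship ......
After op 4 (move_right): buffer="saokaj" (len 6), cursors c4@2 c1@3 c2@4 c3@6, authorship ......
After op 5 (move_left): buffer="saokaj" (len 6), cursors c4@1 c1@2 c2@3 c3@5, authorship ......
After op 6 (delete): buffer="kj" (len 2), cursors c1@0 c2@0 c4@0 c3@1, authorship ..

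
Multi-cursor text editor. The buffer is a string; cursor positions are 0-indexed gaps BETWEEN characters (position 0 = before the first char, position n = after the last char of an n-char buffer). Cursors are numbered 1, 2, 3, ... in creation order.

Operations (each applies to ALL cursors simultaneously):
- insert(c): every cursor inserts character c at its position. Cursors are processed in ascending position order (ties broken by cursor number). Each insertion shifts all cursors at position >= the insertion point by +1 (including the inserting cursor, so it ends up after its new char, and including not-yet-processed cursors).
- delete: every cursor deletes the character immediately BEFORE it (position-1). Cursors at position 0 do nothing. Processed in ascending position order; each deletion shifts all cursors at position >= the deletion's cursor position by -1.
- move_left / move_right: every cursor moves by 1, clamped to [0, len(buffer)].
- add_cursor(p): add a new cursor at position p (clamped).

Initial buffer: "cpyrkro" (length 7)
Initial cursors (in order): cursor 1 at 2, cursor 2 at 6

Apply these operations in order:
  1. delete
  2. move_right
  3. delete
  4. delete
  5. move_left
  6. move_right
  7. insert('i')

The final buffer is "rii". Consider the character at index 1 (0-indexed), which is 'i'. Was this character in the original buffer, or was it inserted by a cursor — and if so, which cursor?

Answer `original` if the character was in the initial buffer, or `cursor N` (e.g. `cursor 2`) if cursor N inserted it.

After op 1 (delete): buffer="cyrko" (len 5), cursors c1@1 c2@4, authorship .....
After op 2 (move_right): buffer="cyrko" (len 5), cursors c1@2 c2@5, authorship .....
After op 3 (delete): buffer="crk" (len 3), cursors c1@1 c2@3, authorship ...
After op 4 (delete): buffer="r" (len 1), cursors c1@0 c2@1, authorship .
After op 5 (move_left): buffer="r" (len 1), cursors c1@0 c2@0, authorship .
After op 6 (move_right): buffer="r" (len 1), cursors c1@1 c2@1, authorship .
After op 7 (insert('i')): buffer="rii" (len 3), cursors c1@3 c2@3, authorship .12
Authorship (.=original, N=cursor N): . 1 2
Index 1: author = 1

Answer: cursor 1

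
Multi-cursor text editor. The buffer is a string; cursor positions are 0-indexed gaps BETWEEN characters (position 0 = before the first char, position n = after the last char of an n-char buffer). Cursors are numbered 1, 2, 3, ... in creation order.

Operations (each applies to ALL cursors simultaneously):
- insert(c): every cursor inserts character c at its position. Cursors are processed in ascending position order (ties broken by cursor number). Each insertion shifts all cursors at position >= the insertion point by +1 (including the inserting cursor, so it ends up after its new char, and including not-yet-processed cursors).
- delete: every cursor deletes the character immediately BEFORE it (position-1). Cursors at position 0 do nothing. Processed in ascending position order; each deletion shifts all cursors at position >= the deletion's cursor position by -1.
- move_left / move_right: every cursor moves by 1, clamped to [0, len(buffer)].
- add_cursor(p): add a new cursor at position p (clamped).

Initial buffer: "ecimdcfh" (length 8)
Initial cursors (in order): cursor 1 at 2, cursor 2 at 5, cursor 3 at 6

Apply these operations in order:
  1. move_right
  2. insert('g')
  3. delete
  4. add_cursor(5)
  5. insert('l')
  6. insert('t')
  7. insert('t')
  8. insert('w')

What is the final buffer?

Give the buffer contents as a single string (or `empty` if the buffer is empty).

Answer: ecilttwmdlttwclttwflttwh

Derivation:
After op 1 (move_right): buffer="ecimdcfh" (len 8), cursors c1@3 c2@6 c3@7, authorship ........
After op 2 (insert('g')): buffer="ecigmdcgfgh" (len 11), cursors c1@4 c2@8 c3@10, authorship ...1...2.3.
After op 3 (delete): buffer="ecimdcfh" (len 8), cursors c1@3 c2@6 c3@7, authorship ........
After op 4 (add_cursor(5)): buffer="ecimdcfh" (len 8), cursors c1@3 c4@5 c2@6 c3@7, authorship ........
After op 5 (insert('l')): buffer="ecilmdlclflh" (len 12), cursors c1@4 c4@7 c2@9 c3@11, authorship ...1..4.2.3.
After op 6 (insert('t')): buffer="eciltmdltcltflth" (len 16), cursors c1@5 c4@9 c2@12 c3@15, authorship ...11..44.22.33.
After op 7 (insert('t')): buffer="ecilttmdlttclttfltth" (len 20), cursors c1@6 c4@11 c2@15 c3@19, authorship ...111..444.222.333.
After op 8 (insert('w')): buffer="ecilttwmdlttwclttwflttwh" (len 24), cursors c1@7 c4@13 c2@18 c3@23, authorship ...1111..4444.2222.3333.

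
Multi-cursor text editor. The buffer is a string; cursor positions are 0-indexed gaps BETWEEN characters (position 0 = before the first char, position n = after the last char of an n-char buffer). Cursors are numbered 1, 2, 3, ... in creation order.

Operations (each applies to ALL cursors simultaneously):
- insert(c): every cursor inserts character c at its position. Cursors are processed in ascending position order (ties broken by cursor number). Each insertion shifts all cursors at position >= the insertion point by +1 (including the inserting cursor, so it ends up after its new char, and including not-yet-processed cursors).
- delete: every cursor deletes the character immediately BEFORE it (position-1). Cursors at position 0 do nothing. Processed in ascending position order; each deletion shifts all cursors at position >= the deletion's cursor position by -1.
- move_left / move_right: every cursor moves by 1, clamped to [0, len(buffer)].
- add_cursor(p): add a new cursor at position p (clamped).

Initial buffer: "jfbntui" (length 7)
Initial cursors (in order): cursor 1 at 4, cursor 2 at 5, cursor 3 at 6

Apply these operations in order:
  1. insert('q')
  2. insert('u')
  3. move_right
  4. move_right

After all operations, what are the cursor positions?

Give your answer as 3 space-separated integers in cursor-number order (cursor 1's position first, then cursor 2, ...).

Answer: 8 11 13

Derivation:
After op 1 (insert('q')): buffer="jfbnqtquqi" (len 10), cursors c1@5 c2@7 c3@9, authorship ....1.2.3.
After op 2 (insert('u')): buffer="jfbnqutquuqui" (len 13), cursors c1@6 c2@9 c3@12, authorship ....11.22.33.
After op 3 (move_right): buffer="jfbnqutquuqui" (len 13), cursors c1@7 c2@10 c3@13, authorship ....11.22.33.
After op 4 (move_right): buffer="jfbnqutquuqui" (len 13), cursors c1@8 c2@11 c3@13, authorship ....11.22.33.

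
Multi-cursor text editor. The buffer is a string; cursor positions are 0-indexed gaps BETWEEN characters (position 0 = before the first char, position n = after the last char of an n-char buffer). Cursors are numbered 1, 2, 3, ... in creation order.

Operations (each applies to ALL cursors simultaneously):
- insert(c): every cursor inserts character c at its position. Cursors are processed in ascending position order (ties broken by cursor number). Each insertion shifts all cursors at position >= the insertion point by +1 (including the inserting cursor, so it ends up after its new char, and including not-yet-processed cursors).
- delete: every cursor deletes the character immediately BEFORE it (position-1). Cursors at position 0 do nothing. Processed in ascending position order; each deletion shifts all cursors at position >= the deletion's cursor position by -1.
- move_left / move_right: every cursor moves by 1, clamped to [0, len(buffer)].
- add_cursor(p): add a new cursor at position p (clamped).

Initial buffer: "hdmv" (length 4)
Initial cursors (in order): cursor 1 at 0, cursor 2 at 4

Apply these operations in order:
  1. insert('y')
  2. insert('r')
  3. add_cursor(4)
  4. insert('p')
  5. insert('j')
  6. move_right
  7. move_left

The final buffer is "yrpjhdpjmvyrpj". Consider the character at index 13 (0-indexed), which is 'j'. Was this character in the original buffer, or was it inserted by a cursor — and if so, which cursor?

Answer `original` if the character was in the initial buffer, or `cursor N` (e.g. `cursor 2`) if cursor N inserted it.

After op 1 (insert('y')): buffer="yhdmvy" (len 6), cursors c1@1 c2@6, authorship 1....2
After op 2 (insert('r')): buffer="yrhdmvyr" (len 8), cursors c1@2 c2@8, authorship 11....22
After op 3 (add_cursor(4)): buffer="yrhdmvyr" (len 8), cursors c1@2 c3@4 c2@8, authorship 11....22
After op 4 (insert('p')): buffer="yrphdpmvyrp" (len 11), cursors c1@3 c3@6 c2@11, authorship 111..3..222
After op 5 (insert('j')): buffer="yrpjhdpjmvyrpj" (len 14), cursors c1@4 c3@8 c2@14, authorship 1111..33..2222
After op 6 (move_right): buffer="yrpjhdpjmvyrpj" (len 14), cursors c1@5 c3@9 c2@14, authorship 1111..33..2222
After op 7 (move_left): buffer="yrpjhdpjmvyrpj" (len 14), cursors c1@4 c3@8 c2@13, authorship 1111..33..2222
Authorship (.=original, N=cursor N): 1 1 1 1 . . 3 3 . . 2 2 2 2
Index 13: author = 2

Answer: cursor 2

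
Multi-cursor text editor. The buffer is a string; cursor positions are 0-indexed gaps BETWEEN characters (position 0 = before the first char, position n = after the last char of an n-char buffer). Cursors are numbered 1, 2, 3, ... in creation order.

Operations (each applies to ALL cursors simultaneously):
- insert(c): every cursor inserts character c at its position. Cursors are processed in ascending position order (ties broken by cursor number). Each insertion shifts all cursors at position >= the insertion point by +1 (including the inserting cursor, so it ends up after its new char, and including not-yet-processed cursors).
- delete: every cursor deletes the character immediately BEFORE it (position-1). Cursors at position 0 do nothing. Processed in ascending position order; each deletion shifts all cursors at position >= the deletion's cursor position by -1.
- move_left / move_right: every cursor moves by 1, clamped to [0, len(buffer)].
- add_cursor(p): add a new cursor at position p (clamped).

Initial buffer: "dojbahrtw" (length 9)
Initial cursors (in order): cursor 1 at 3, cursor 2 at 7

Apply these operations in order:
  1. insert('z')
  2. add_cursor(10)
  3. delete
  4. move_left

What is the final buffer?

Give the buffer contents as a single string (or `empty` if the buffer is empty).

After op 1 (insert('z')): buffer="dojzbahrztw" (len 11), cursors c1@4 c2@9, authorship ...1....2..
After op 2 (add_cursor(10)): buffer="dojzbahrztw" (len 11), cursors c1@4 c2@9 c3@10, authorship ...1....2..
After op 3 (delete): buffer="dojbahrw" (len 8), cursors c1@3 c2@7 c3@7, authorship ........
After op 4 (move_left): buffer="dojbahrw" (len 8), cursors c1@2 c2@6 c3@6, authorship ........

Answer: dojbahrw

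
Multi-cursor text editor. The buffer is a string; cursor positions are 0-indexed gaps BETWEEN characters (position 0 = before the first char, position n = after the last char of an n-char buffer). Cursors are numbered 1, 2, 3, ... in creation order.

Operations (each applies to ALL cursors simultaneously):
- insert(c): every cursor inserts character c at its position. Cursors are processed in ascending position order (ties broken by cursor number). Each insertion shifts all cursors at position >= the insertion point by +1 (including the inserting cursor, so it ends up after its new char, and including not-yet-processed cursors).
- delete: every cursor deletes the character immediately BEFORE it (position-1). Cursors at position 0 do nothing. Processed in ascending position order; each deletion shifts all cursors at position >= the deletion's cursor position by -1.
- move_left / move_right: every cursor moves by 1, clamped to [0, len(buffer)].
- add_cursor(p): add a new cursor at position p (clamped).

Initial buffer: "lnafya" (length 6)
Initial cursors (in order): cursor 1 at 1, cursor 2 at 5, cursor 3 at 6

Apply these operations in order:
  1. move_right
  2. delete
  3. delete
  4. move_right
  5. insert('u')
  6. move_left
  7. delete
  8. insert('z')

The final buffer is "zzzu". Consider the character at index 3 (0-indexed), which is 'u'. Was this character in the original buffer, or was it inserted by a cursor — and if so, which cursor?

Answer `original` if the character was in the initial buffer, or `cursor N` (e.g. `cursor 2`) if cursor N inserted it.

After op 1 (move_right): buffer="lnafya" (len 6), cursors c1@2 c2@6 c3@6, authorship ......
After op 2 (delete): buffer="laf" (len 3), cursors c1@1 c2@3 c3@3, authorship ...
After op 3 (delete): buffer="" (len 0), cursors c1@0 c2@0 c3@0, authorship 
After op 4 (move_right): buffer="" (len 0), cursors c1@0 c2@0 c3@0, authorship 
After op 5 (insert('u')): buffer="uuu" (len 3), cursors c1@3 c2@3 c3@3, authorship 123
After op 6 (move_left): buffer="uuu" (len 3), cursors c1@2 c2@2 c3@2, authorship 123
After op 7 (delete): buffer="u" (len 1), cursors c1@0 c2@0 c3@0, authorship 3
After op 8 (insert('z')): buffer="zzzu" (len 4), cursors c1@3 c2@3 c3@3, authorship 1233
Authorship (.=original, N=cursor N): 1 2 3 3
Index 3: author = 3

Answer: cursor 3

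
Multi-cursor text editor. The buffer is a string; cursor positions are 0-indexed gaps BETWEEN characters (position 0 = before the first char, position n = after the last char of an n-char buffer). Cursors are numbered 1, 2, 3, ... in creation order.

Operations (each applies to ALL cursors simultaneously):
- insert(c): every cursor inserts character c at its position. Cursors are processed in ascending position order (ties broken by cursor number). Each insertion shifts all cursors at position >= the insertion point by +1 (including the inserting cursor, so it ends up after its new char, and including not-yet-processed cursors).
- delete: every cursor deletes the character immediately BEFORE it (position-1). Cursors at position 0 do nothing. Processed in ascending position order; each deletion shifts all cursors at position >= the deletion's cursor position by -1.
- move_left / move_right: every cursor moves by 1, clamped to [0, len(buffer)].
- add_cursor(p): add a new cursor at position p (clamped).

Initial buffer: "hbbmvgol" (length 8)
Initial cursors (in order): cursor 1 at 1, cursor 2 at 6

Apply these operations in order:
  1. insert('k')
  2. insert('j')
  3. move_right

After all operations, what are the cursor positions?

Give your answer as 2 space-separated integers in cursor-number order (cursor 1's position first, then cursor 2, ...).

Answer: 4 11

Derivation:
After op 1 (insert('k')): buffer="hkbbmvgkol" (len 10), cursors c1@2 c2@8, authorship .1.....2..
After op 2 (insert('j')): buffer="hkjbbmvgkjol" (len 12), cursors c1@3 c2@10, authorship .11.....22..
After op 3 (move_right): buffer="hkjbbmvgkjol" (len 12), cursors c1@4 c2@11, authorship .11.....22..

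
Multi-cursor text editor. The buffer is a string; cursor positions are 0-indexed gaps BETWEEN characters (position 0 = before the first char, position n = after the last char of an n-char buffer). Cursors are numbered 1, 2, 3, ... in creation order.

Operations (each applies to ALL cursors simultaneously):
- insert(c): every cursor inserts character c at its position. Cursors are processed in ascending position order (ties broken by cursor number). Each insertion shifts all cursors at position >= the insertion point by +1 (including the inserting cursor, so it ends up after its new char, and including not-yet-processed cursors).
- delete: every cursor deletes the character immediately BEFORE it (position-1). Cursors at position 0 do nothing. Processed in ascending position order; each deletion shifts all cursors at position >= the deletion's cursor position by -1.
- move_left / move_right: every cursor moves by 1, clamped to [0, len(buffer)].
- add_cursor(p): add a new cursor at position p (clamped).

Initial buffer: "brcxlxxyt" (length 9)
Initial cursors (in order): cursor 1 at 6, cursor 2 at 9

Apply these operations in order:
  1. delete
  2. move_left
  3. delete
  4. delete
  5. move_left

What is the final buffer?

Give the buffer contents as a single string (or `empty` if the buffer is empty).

After op 1 (delete): buffer="brcxlxy" (len 7), cursors c1@5 c2@7, authorship .......
After op 2 (move_left): buffer="brcxlxy" (len 7), cursors c1@4 c2@6, authorship .......
After op 3 (delete): buffer="brcly" (len 5), cursors c1@3 c2@4, authorship .....
After op 4 (delete): buffer="bry" (len 3), cursors c1@2 c2@2, authorship ...
After op 5 (move_left): buffer="bry" (len 3), cursors c1@1 c2@1, authorship ...

Answer: bry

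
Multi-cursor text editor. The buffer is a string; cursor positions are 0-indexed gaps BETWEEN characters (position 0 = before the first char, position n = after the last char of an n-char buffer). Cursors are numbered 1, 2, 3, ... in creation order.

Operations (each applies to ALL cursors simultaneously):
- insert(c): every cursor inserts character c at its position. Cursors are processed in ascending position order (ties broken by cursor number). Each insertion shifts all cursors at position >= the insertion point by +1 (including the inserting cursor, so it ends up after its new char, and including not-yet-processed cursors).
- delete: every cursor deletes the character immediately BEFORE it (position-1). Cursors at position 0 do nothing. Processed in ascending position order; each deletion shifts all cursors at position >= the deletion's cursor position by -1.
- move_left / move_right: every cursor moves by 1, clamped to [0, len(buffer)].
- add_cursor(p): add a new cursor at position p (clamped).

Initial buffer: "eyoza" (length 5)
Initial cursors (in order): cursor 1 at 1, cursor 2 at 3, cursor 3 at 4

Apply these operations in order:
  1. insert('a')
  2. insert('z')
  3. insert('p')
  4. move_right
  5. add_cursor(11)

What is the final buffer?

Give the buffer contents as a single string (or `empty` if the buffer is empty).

Answer: eazpyoazpzazpa

Derivation:
After op 1 (insert('a')): buffer="eayoazaa" (len 8), cursors c1@2 c2@5 c3@7, authorship .1..2.3.
After op 2 (insert('z')): buffer="eazyoazzaza" (len 11), cursors c1@3 c2@7 c3@10, authorship .11..22.33.
After op 3 (insert('p')): buffer="eazpyoazpzazpa" (len 14), cursors c1@4 c2@9 c3@13, authorship .111..222.333.
After op 4 (move_right): buffer="eazpyoazpzazpa" (len 14), cursors c1@5 c2@10 c3@14, authorship .111..222.333.
After op 5 (add_cursor(11)): buffer="eazpyoazpzazpa" (len 14), cursors c1@5 c2@10 c4@11 c3@14, authorship .111..222.333.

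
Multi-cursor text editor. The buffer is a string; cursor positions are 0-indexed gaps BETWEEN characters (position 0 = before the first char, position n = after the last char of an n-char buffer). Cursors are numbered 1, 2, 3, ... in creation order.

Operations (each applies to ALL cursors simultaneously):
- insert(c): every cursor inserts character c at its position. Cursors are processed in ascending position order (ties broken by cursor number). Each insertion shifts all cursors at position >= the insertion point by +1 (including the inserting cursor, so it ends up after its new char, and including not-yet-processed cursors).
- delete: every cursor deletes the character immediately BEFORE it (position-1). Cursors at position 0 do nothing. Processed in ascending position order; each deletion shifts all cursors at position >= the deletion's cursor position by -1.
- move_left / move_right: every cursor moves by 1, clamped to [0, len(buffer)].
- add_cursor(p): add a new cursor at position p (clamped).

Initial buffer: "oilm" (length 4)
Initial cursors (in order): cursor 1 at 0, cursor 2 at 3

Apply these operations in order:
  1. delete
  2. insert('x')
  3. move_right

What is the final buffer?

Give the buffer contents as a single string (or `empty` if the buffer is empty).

After op 1 (delete): buffer="oim" (len 3), cursors c1@0 c2@2, authorship ...
After op 2 (insert('x')): buffer="xoixm" (len 5), cursors c1@1 c2@4, authorship 1..2.
After op 3 (move_right): buffer="xoixm" (len 5), cursors c1@2 c2@5, authorship 1..2.

Answer: xoixm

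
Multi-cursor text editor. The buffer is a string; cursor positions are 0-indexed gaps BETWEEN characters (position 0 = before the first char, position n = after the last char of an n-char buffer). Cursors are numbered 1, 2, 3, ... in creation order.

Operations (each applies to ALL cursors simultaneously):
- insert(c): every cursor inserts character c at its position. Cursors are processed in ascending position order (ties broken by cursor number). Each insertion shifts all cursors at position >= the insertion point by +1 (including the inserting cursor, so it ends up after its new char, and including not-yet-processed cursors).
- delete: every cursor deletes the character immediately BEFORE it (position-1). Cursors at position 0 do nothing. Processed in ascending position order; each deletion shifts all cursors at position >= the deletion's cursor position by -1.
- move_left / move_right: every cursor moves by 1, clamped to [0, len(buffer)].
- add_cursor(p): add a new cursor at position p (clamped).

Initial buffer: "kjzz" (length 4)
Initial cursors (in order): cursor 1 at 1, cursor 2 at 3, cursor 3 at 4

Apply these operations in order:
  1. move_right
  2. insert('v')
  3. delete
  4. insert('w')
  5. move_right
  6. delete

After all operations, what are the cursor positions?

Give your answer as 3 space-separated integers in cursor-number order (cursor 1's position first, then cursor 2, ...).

Answer: 3 4 4

Derivation:
After op 1 (move_right): buffer="kjzz" (len 4), cursors c1@2 c2@4 c3@4, authorship ....
After op 2 (insert('v')): buffer="kjvzzvv" (len 7), cursors c1@3 c2@7 c3@7, authorship ..1..23
After op 3 (delete): buffer="kjzz" (len 4), cursors c1@2 c2@4 c3@4, authorship ....
After op 4 (insert('w')): buffer="kjwzzww" (len 7), cursors c1@3 c2@7 c3@7, authorship ..1..23
After op 5 (move_right): buffer="kjwzzww" (len 7), cursors c1@4 c2@7 c3@7, authorship ..1..23
After op 6 (delete): buffer="kjwz" (len 4), cursors c1@3 c2@4 c3@4, authorship ..1.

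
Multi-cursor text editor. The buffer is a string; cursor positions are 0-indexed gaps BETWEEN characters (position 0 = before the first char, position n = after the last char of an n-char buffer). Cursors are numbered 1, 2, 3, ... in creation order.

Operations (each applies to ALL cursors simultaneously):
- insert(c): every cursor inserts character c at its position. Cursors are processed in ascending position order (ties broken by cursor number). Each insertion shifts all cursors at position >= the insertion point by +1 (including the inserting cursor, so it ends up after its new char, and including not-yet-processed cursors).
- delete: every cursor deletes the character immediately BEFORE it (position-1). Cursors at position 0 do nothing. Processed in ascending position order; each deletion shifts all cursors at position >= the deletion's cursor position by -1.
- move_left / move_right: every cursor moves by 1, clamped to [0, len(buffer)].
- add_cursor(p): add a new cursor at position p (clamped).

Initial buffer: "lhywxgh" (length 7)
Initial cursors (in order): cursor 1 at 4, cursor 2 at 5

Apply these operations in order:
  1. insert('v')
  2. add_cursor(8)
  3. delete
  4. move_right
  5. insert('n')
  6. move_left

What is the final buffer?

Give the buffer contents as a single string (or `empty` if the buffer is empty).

After op 1 (insert('v')): buffer="lhywvxvgh" (len 9), cursors c1@5 c2@7, authorship ....1.2..
After op 2 (add_cursor(8)): buffer="lhywvxvgh" (len 9), cursors c1@5 c2@7 c3@8, authorship ....1.2..
After op 3 (delete): buffer="lhywxh" (len 6), cursors c1@4 c2@5 c3@5, authorship ......
After op 4 (move_right): buffer="lhywxh" (len 6), cursors c1@5 c2@6 c3@6, authorship ......
After op 5 (insert('n')): buffer="lhywxnhnn" (len 9), cursors c1@6 c2@9 c3@9, authorship .....1.23
After op 6 (move_left): buffer="lhywxnhnn" (len 9), cursors c1@5 c2@8 c3@8, authorship .....1.23

Answer: lhywxnhnn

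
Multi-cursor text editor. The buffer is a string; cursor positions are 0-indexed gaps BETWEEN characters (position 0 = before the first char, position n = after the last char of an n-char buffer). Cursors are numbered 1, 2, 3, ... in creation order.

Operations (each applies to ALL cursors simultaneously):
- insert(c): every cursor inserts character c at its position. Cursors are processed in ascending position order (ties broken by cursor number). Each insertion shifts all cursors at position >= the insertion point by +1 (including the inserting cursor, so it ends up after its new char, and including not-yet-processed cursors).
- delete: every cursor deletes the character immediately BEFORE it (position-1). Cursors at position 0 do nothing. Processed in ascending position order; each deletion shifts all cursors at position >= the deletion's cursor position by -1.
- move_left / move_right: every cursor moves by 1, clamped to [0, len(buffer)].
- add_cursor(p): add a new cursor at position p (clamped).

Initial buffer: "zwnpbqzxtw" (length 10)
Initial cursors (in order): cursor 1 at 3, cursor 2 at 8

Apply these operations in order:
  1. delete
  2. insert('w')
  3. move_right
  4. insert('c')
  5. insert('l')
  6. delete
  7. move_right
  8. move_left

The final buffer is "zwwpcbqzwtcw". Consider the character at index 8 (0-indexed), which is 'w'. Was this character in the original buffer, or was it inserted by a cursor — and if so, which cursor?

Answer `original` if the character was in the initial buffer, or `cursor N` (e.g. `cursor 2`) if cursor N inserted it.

After op 1 (delete): buffer="zwpbqztw" (len 8), cursors c1@2 c2@6, authorship ........
After op 2 (insert('w')): buffer="zwwpbqzwtw" (len 10), cursors c1@3 c2@8, authorship ..1....2..
After op 3 (move_right): buffer="zwwpbqzwtw" (len 10), cursors c1@4 c2@9, authorship ..1....2..
After op 4 (insert('c')): buffer="zwwpcbqzwtcw" (len 12), cursors c1@5 c2@11, authorship ..1.1...2.2.
After op 5 (insert('l')): buffer="zwwpclbqzwtclw" (len 14), cursors c1@6 c2@13, authorship ..1.11...2.22.
After op 6 (delete): buffer="zwwpcbqzwtcw" (len 12), cursors c1@5 c2@11, authorship ..1.1...2.2.
After op 7 (move_right): buffer="zwwpcbqzwtcw" (len 12), cursors c1@6 c2@12, authorship ..1.1...2.2.
After op 8 (move_left): buffer="zwwpcbqzwtcw" (len 12), cursors c1@5 c2@11, authorship ..1.1...2.2.
Authorship (.=original, N=cursor N): . . 1 . 1 . . . 2 . 2 .
Index 8: author = 2

Answer: cursor 2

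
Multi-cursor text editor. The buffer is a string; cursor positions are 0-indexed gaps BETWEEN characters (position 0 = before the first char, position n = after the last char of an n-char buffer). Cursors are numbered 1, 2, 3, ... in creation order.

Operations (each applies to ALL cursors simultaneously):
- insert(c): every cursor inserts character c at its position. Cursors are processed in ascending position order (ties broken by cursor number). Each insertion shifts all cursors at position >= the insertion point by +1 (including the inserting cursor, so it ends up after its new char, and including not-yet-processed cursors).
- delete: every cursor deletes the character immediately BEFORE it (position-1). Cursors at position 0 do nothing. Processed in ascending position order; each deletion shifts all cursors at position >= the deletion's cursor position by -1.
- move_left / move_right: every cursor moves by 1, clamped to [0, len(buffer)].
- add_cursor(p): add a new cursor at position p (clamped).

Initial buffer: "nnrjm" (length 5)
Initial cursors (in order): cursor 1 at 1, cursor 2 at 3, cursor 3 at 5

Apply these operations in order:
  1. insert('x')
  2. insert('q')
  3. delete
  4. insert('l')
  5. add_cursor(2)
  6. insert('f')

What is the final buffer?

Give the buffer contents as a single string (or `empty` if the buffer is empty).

After op 1 (insert('x')): buffer="nxnrxjmx" (len 8), cursors c1@2 c2@5 c3@8, authorship .1..2..3
After op 2 (insert('q')): buffer="nxqnrxqjmxq" (len 11), cursors c1@3 c2@7 c3@11, authorship .11..22..33
After op 3 (delete): buffer="nxnrxjmx" (len 8), cursors c1@2 c2@5 c3@8, authorship .1..2..3
After op 4 (insert('l')): buffer="nxlnrxljmxl" (len 11), cursors c1@3 c2@7 c3@11, authorship .11..22..33
After op 5 (add_cursor(2)): buffer="nxlnrxljmxl" (len 11), cursors c4@2 c1@3 c2@7 c3@11, authorship .11..22..33
After op 6 (insert('f')): buffer="nxflfnrxlfjmxlf" (len 15), cursors c4@3 c1@5 c2@10 c3@15, authorship .1411..222..333

Answer: nxflfnrxlfjmxlf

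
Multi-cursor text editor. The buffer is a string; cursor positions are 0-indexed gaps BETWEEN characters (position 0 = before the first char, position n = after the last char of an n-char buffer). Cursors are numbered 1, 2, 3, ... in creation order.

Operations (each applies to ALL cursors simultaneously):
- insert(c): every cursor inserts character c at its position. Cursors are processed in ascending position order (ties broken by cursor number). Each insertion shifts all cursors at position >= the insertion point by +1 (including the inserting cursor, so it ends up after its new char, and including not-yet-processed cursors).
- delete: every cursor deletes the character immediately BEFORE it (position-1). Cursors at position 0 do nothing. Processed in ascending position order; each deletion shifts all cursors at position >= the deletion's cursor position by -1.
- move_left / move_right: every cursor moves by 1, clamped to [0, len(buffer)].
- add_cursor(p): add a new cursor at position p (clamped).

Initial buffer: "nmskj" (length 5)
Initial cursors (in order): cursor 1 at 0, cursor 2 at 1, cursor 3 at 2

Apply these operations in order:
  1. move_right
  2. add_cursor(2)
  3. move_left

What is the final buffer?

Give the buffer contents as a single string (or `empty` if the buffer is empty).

Answer: nmskj

Derivation:
After op 1 (move_right): buffer="nmskj" (len 5), cursors c1@1 c2@2 c3@3, authorship .....
After op 2 (add_cursor(2)): buffer="nmskj" (len 5), cursors c1@1 c2@2 c4@2 c3@3, authorship .....
After op 3 (move_left): buffer="nmskj" (len 5), cursors c1@0 c2@1 c4@1 c3@2, authorship .....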